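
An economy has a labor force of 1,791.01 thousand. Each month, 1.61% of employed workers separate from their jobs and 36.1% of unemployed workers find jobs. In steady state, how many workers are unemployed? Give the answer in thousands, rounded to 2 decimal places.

About 76.47 thousand are unemployed in steady state.

Steady-state unemployment rate u* = s/(s+f) = 1.61/(1.61+36.1) = 0.042694.
Unemployed = u* × labor force = 0.042694 × 1,791.01 ≈ 76.47 thousand.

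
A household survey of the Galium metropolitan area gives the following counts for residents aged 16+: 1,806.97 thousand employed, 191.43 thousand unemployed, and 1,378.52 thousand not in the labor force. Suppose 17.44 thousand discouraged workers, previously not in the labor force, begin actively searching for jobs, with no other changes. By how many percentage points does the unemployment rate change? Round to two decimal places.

Initially, labor force = 1,806.97 + 191.43 = 1,998.40 thousand, so u = 191.43/1,998.40 = 9.58%.
After the change, unemployed and labor force both rise by 17.44 → E = 1,806.97, U = 208.87, labor force = 2,015.84 thousand.
New unemployment rate = 208.87 / 2,015.84 = 10.36%.
Change = 10.36% − 9.58% = +0.78 percentage points.

The unemployment rate changes by +0.78 percentage points.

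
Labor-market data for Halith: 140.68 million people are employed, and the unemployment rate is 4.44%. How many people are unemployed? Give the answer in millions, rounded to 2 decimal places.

Let U be the number unemployed. The labor force is E + U, and U/(E+U) = 0.0444.
So U = 0.0444 × 140.68 / (1 − 0.0444) = 6.2462 / 0.9556 ≈ 6.54 million.

About 6.54 million are unemployed.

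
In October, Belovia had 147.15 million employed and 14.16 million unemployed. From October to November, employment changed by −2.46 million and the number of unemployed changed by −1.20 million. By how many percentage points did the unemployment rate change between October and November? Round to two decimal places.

The unemployment rate changed by −0.56 percentage points.

October: labor force = 147.15 + 14.16 = 161.31; u = 14.16/161.31 = 8.78%.
November: labor force = 144.69 + 12.96 = 157.65; u = 12.96/157.65 = 8.22%.
Change = 8.22% − 8.78% = −0.56 pp.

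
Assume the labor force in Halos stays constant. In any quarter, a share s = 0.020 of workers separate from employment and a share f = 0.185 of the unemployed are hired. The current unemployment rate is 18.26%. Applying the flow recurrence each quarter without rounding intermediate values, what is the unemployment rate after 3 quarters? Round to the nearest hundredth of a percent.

Unemployment rate after three quarters ≈ 14.03%.

With a fixed labor force, u_{t+1} = u_t + s·(1−u_t) − f·u_t = u_t·(1−s−f) + s.
Here 1−s−f = 0.795 and s = 0.020.
u_1 = 0.182600 × 0.795 + 0.020 = 0.165167.
u_2 = 0.165167 × 0.795 + 0.020 = 0.151308.
u_3 = 0.151308 × 0.795 + 0.020 = 0.140290.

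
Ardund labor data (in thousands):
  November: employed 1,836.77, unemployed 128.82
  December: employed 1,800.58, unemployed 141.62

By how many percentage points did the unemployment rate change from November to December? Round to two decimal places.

The unemployment rate changed by +0.74 percentage points.

November: labor force = 1,836.77 + 128.82 = 1,965.59; u = 128.82/1,965.59 = 6.55%.
December: labor force = 1,800.58 + 141.62 = 1,942.20; u = 141.62/1,942.20 = 7.29%.
Change = 7.29% − 6.55% = +0.74 pp.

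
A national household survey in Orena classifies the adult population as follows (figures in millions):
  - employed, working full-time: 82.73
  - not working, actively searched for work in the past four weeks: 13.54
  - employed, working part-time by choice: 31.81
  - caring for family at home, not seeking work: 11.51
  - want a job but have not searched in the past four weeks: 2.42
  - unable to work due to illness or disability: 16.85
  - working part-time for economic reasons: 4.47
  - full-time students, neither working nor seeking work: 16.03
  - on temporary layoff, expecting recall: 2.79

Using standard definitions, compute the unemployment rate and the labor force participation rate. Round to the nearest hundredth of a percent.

Employed = 82.73 + 31.81 + 4.47 = 119.01 million (anyone who worked, including part-time for economic reasons, counts as employed).
Unemployed = 13.54 + 2.79 = 16.33 million (jobless and actively searching, or on temporary layoff).
Labor force = 119.01 + 16.33 = 135.34 million.
Not in labor force = 11.51 + 2.42 + 16.85 + 16.03 = 46.81 million (those not working and not actively searching are outside the labor force — including those who want a job but have given up searching).
Civilian working-age population = 135.34 + 46.81 = 182.15 million.
Unemployment rate = 16.33 / 135.34 = 12.07%.
Labor force participation rate = 135.34 / 182.15 = 74.30%.

Unemployment rate ≈ 12.07%; labor force participation rate ≈ 74.30%.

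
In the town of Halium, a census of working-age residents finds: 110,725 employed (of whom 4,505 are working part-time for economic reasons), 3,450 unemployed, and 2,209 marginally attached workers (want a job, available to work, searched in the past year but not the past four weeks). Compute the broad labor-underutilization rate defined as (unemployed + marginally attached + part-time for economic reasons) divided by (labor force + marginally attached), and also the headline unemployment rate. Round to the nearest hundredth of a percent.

Labor force = 110,725 + 3,450 = 114,175.
Numerator = 3,450 + 2,209 + 4,505 = 10,164.
Denominator = 114,175 + 2,209 = 116,384.
Broad rate = 10,164 / 116,384 = 8.73%.
Headline unemployment rate = 3,450 / 114,175 = 3.02%.

Broad underutilization rate ≈ 8.73%; headline unemployment rate ≈ 3.02%.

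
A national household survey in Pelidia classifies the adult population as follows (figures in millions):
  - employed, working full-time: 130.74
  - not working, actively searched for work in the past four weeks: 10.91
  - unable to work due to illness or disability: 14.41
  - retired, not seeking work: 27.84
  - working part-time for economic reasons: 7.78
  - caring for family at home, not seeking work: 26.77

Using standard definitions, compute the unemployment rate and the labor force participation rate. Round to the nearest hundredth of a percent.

Unemployment rate ≈ 7.30%; labor force participation rate ≈ 68.40%.

Employed = 130.74 + 7.78 = 138.52 million (anyone who worked, including part-time for economic reasons, counts as employed).
Unemployed = 10.91 million.
Labor force = 138.52 + 10.91 = 149.43 million.
Not in labor force = 14.41 + 27.84 + 26.77 = 69.02 million (those not working and not actively searching are outside the labor force).
Civilian working-age population = 149.43 + 69.02 = 218.45 million.
Unemployment rate = 10.91 / 149.43 = 7.30%.
Labor force participation rate = 149.43 / 218.45 = 68.40%.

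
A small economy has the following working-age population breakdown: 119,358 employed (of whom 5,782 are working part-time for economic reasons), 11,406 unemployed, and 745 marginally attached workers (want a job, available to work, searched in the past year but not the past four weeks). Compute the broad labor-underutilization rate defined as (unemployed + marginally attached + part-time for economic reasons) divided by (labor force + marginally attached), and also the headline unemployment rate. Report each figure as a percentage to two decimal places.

Labor force = 119,358 + 11,406 = 130,764.
Numerator = 11,406 + 745 + 5,782 = 17,933.
Denominator = 130,764 + 745 = 131,509.
Broad rate = 17,933 / 131,509 = 13.64%.
Headline unemployment rate = 11,406 / 130,764 = 8.72%.

Broad underutilization rate ≈ 13.64%; headline unemployment rate ≈ 8.72%.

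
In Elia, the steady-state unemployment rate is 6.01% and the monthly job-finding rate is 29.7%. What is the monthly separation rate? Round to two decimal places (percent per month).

From u* = s/(s+f): s = u·f/(1−u).
s = 0.0601 × 29.7 / (1 − 0.0601) = 1.7850 / 0.9399 ≈ 1.90% per month.

Separation rate ≈ 1.90% per month.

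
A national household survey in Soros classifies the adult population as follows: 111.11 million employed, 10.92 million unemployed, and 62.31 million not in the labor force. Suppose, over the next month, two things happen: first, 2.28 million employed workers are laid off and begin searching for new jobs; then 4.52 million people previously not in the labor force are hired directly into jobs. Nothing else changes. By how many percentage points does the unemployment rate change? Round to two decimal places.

The unemployment rate changes by +1.48 percentage points.

Initially, labor force = 111.11 + 10.92 = 122.03 million, so u = 10.92/122.03 = 8.95%.
After the first change, employed falls and unemployed rises by 2.28; labor force unchanged → E = 108.83, U = 13.20, labor force = 122.03 million.
After the second change, employed and labor force both rise by 4.52; unemployed unchanged → E = 113.35, U = 13.20, labor force = 126.55 million.
New unemployment rate = 13.20 / 126.55 = 10.43%.
Change = 10.43% − 8.95% = +1.48 percentage points.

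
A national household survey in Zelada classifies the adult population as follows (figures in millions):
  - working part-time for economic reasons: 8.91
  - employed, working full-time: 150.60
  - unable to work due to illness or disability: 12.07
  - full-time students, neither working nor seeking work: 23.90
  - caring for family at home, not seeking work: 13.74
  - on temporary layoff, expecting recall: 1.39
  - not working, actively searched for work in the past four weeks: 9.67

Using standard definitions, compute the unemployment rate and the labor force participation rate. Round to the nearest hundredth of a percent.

Employed = 8.91 + 150.60 = 159.51 million (anyone who worked, including part-time for economic reasons, counts as employed).
Unemployed = 1.39 + 9.67 = 11.06 million (jobless and actively searching, or on temporary layoff).
Labor force = 159.51 + 11.06 = 170.57 million.
Not in labor force = 12.07 + 23.90 + 13.74 = 49.71 million (those not working and not actively searching are outside the labor force).
Civilian working-age population = 170.57 + 49.71 = 220.28 million.
Unemployment rate = 11.06 / 170.57 = 6.48%.
Labor force participation rate = 170.57 / 220.28 = 77.43%.

Unemployment rate ≈ 6.48%; labor force participation rate ≈ 77.43%.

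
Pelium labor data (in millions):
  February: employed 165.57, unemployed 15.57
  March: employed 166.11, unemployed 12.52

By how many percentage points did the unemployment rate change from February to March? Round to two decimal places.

The unemployment rate changed by −1.59 percentage points.

February: labor force = 165.57 + 15.57 = 181.14; u = 15.57/181.14 = 8.60%.
March: labor force = 166.11 + 12.52 = 178.63; u = 12.52/178.63 = 7.01%.
Change = 7.01% − 8.60% = −1.59 pp.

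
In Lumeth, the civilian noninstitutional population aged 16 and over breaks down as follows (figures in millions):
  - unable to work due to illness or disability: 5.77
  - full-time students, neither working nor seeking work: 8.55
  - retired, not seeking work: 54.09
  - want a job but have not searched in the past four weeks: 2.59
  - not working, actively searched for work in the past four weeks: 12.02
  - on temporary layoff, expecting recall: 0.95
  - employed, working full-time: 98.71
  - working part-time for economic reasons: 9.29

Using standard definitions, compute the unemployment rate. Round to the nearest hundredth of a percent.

Unemployment rate ≈ 10.72%.

Employed = 98.71 + 9.29 = 108.00 million (anyone who worked, including part-time for economic reasons, counts as employed).
Unemployed = 12.02 + 0.95 = 12.97 million (jobless and actively searching, or on temporary layoff).
Labor force = 108.00 + 12.97 = 120.97 million.
Unemployment rate = 12.97 / 120.97 = 10.72%.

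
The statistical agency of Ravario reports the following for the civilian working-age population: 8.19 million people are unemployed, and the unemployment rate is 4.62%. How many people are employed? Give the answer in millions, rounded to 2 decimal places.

About 169.08 million are employed.

Labor force = U / u = 8.19 / 0.0462 ≈ 177.27 million.
Employed = labor force − unemployed = 177.27 − 8.19 = 169.08 million.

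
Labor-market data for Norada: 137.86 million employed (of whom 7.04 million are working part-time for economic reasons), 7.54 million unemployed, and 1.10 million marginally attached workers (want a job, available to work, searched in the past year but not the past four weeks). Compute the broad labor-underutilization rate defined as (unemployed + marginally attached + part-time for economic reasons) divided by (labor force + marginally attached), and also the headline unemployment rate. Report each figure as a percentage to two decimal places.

Broad underutilization rate ≈ 10.70%; headline unemployment rate ≈ 5.19%.

Labor force = 137.86 + 7.54 = 145.40 million.
Numerator = 7.54 + 1.10 + 7.04 = 15.68 million.
Denominator = 145.40 + 1.10 = 146.50 million.
Broad rate = 15.68 / 146.50 = 10.70%.
Headline unemployment rate = 7.54 / 145.40 = 5.19%.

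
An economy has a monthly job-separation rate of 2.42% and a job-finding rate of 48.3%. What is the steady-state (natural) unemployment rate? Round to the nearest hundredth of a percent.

Steady-state unemployment rate ≈ 4.77%.

At steady state the flows balance: s·E = f·U, so U/(E+U) = s/(s+f).
u* = 2.42 / (2.42 + 48.3) = 2.42 / 50.72 = 4.77%.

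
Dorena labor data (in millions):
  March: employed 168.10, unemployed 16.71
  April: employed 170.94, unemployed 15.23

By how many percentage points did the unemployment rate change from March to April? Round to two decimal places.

The unemployment rate changed by −0.86 percentage points.

March: labor force = 168.10 + 16.71 = 184.81; u = 16.71/184.81 = 9.04%.
April: labor force = 170.94 + 15.23 = 186.17; u = 15.23/186.17 = 8.18%.
Change = 8.18% − 9.04% = −0.86 pp.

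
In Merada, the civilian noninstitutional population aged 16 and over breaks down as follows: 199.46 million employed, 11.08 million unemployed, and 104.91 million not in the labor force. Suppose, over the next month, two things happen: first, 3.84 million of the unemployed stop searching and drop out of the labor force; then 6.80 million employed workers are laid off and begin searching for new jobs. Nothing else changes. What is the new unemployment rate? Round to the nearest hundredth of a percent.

New unemployment rate ≈ 6.79%.

Initially, labor force = 199.46 + 11.08 = 210.54 million, so u = 11.08/210.54 = 5.26%.
After the first change, unemployed and labor force both fall by 3.84 → E = 199.46, U = 7.24, labor force = 206.70 million.
After the second change, employed falls and unemployed rises by 6.80; labor force unchanged → E = 192.66, U = 14.04, labor force = 206.70 million.
New unemployment rate = 14.04 / 206.70 = 6.79%.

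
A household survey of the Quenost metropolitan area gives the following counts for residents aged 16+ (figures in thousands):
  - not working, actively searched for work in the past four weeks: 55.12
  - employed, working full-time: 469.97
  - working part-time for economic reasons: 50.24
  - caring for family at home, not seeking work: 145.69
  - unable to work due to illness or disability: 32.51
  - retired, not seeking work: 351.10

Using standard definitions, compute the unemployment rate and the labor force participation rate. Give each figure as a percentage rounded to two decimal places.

Employed = 469.97 + 50.24 = 520.21 thousand (anyone who worked, including part-time for economic reasons, counts as employed).
Unemployed = 55.12 thousand.
Labor force = 520.21 + 55.12 = 575.33 thousand.
Not in labor force = 145.69 + 32.51 + 351.10 = 529.30 thousand (those not working and not actively searching are outside the labor force).
Civilian working-age population = 575.33 + 529.30 = 1,104.63 thousand.
Unemployment rate = 55.12 / 575.33 = 9.58%.
Labor force participation rate = 575.33 / 1,104.63 = 52.08%.

Unemployment rate ≈ 9.58%; labor force participation rate ≈ 52.08%.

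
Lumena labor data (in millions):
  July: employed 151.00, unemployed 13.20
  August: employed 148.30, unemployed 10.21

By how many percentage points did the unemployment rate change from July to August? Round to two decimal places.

The unemployment rate changed by −1.60 percentage points.

July: labor force = 151.00 + 13.20 = 164.20; u = 13.20/164.20 = 8.04%.
August: labor force = 148.30 + 10.21 = 158.51; u = 10.21/158.51 = 6.44%.
Change = 6.44% − 8.04% = −1.60 pp.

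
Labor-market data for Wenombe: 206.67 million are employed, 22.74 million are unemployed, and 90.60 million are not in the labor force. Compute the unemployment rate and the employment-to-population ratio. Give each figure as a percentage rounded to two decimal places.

Unemployment rate ≈ 9.91%; employment-population ratio ≈ 64.58%.

Labor force = employed + unemployed = 206.67 + 22.74 = 229.41 million.
Working-age population = 229.41 + 90.60 = 320.01 million.
Unemployment rate = 22.74 / 229.41 = 9.91%.
Employment-population ratio = 206.67 / 320.01 = 64.58%.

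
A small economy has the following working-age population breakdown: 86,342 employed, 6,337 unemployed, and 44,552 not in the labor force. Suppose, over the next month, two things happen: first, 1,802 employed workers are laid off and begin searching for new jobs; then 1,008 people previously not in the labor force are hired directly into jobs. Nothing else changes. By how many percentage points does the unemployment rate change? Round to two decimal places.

The unemployment rate changes by +1.85 percentage points.

Initially, labor force = 86,342 + 6,337 = 92,679, so u = 6,337/92,679 = 6.84%.
After the first change, employed falls and unemployed rises by 1,802; labor force unchanged → E = 84,540, U = 8,139, labor force = 92,679.
After the second change, employed and labor force both rise by 1,008; unemployed unchanged → E = 85,548, U = 8,139, labor force = 93,687.
New unemployment rate = 8,139 / 93,687 = 8.69%.
Change = 8.69% − 6.84% = +1.85 percentage points.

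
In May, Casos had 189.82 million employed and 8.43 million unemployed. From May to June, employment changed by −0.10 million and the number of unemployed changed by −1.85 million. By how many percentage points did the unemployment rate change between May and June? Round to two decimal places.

May: labor force = 189.82 + 8.43 = 198.25; u = 8.43/198.25 = 4.25%.
June: labor force = 189.72 + 6.58 = 196.30; u = 6.58/196.30 = 3.35%.
Change = 3.35% − 4.25% = −0.90 pp.

The unemployment rate changed by −0.90 percentage points.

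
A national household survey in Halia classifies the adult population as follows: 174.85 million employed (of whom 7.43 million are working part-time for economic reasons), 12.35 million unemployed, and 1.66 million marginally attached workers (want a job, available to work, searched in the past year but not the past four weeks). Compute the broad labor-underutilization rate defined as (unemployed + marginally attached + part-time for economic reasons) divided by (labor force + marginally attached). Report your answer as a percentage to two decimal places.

Labor force = 174.85 + 12.35 = 187.20 million.
Numerator = 12.35 + 1.66 + 7.43 = 21.44 million.
Denominator = 187.20 + 1.66 = 188.86 million.
Broad rate = 21.44 / 188.86 = 11.35%.

Broad underutilization rate ≈ 11.35%.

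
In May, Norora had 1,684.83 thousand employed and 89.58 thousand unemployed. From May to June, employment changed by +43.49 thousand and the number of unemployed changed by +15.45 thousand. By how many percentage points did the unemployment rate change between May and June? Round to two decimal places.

May: labor force = 1,684.83 + 89.58 = 1,774.41; u = 89.58/1,774.41 = 5.05%.
June: labor force = 1,728.32 + 105.03 = 1,833.35; u = 105.03/1,833.35 = 5.73%.
Change = 5.73% − 5.05% = +0.68 pp.

The unemployment rate changed by +0.68 percentage points.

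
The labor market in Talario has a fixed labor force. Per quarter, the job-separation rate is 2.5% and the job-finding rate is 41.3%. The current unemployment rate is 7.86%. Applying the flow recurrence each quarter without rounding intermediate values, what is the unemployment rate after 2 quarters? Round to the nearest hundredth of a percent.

Unemployment rate after two quarters ≈ 6.39%.

With a fixed labor force, u_{t+1} = u_t + s·(1−u_t) − f·u_t = u_t·(1−s−f) + s.
Here 1−s−f = 0.562 and s = 0.025.
u_1 = 0.078600 × 0.562 + 0.025 = 0.069173.
u_2 = 0.069173 × 0.562 + 0.025 = 0.063875.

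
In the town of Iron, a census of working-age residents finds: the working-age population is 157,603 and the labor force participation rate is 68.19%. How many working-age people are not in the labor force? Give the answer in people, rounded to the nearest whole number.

About 50,134 are not in the labor force.

Share not in the labor force = 1 − 0.6819 = 0.3181.
Not in labor force = 0.3181 × 157,603 ≈ 50,134.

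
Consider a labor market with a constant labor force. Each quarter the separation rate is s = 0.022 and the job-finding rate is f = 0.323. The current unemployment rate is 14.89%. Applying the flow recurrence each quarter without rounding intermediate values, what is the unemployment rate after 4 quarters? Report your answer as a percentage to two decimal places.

With a fixed labor force, u_{t+1} = u_t + s·(1−u_t) − f·u_t = u_t·(1−s−f) + s.
Here 1−s−f = 0.655 and s = 0.022.
u_1 = 0.148900 × 0.655 + 0.022 = 0.119530.
u_2 = 0.119530 × 0.655 + 0.022 = 0.100292.
u_3 = 0.100292 × 0.655 + 0.022 = 0.087691.
u_4 = 0.087691 × 0.655 + 0.022 = 0.079438.

Unemployment rate after four quarters ≈ 7.94%.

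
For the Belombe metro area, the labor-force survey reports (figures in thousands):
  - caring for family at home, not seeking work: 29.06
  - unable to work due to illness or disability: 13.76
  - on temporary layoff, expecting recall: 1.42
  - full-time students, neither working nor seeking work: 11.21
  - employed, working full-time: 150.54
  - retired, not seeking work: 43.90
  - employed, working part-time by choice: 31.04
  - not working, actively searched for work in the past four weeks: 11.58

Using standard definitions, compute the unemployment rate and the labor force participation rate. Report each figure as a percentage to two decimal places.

Employed = 150.54 + 31.04 = 181.58 thousand.
Unemployed = 1.42 + 11.58 = 13.00 thousand (jobless and actively searching, or on temporary layoff).
Labor force = 181.58 + 13.00 = 194.58 thousand.
Not in labor force = 29.06 + 13.76 + 11.21 + 43.90 = 97.93 thousand (those not working and not actively searching are outside the labor force).
Civilian working-age population = 194.58 + 97.93 = 292.51 thousand.
Unemployment rate = 13.00 / 194.58 = 6.68%.
Labor force participation rate = 194.58 / 292.51 = 66.52%.

Unemployment rate ≈ 6.68%; labor force participation rate ≈ 66.52%.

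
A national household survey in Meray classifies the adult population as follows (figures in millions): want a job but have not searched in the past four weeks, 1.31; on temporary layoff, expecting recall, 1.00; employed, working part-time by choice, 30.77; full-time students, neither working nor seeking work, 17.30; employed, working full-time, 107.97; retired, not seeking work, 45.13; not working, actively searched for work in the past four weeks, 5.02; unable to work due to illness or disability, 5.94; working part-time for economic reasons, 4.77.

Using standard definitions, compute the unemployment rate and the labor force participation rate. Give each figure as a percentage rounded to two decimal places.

Unemployment rate ≈ 4.03%; labor force participation rate ≈ 68.21%.

Employed = 30.77 + 107.97 + 4.77 = 143.51 million (anyone who worked, including part-time for economic reasons, counts as employed).
Unemployed = 1.00 + 5.02 = 6.02 million (jobless and actively searching, or on temporary layoff).
Labor force = 143.51 + 6.02 = 149.53 million.
Not in labor force = 1.31 + 17.30 + 45.13 + 5.94 = 69.68 million (those not working and not actively searching are outside the labor force — including those who want a job but have given up searching).
Civilian working-age population = 149.53 + 69.68 = 219.21 million.
Unemployment rate = 6.02 / 149.53 = 4.03%.
Labor force participation rate = 149.53 / 219.21 = 68.21%.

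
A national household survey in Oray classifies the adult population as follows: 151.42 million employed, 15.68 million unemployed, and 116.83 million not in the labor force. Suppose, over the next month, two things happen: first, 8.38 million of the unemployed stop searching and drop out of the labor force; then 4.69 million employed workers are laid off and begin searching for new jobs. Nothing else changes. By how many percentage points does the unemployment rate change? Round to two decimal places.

The unemployment rate changes by −1.83 percentage points.

Initially, labor force = 151.42 + 15.68 = 167.10 million, so u = 15.68/167.10 = 9.38%.
After the first change, unemployed and labor force both fall by 8.38 → E = 151.42, U = 7.30, labor force = 158.72 million.
After the second change, employed falls and unemployed rises by 4.69; labor force unchanged → E = 146.73, U = 11.99, labor force = 158.72 million.
New unemployment rate = 11.99 / 158.72 = 7.55%.
Change = 7.55% − 9.38% = −1.83 percentage points.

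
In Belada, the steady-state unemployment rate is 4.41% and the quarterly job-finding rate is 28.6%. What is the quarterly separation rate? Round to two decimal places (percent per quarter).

Separation rate ≈ 1.32% per quarter.

From u* = s/(s+f): s = u·f/(1−u).
s = 0.0441 × 28.6 / (1 − 0.0441) = 1.2613 / 0.9559 ≈ 1.32% per quarter.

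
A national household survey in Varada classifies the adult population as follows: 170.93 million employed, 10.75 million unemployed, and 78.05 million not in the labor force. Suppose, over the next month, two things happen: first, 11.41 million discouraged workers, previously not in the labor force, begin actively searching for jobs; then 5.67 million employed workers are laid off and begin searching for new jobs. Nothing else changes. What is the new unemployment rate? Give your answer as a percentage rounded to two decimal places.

Initially, labor force = 170.93 + 10.75 = 181.68 million, so u = 10.75/181.68 = 5.92%.
After the first change, unemployed and labor force both rise by 11.41 → E = 170.93, U = 22.16, labor force = 193.09 million.
After the second change, employed falls and unemployed rises by 5.67; labor force unchanged → E = 165.26, U = 27.83, labor force = 193.09 million.
New unemployment rate = 27.83 / 193.09 = 14.41%.

New unemployment rate ≈ 14.41%.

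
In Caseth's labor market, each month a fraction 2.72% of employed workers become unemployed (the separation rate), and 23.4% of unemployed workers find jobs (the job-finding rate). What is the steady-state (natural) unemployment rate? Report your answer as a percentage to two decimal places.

At steady state the flows balance: s·E = f·U, so U/(E+U) = s/(s+f).
u* = 2.72 / (2.72 + 23.4) = 2.72 / 26.12 = 10.41%.

Steady-state unemployment rate ≈ 10.41%.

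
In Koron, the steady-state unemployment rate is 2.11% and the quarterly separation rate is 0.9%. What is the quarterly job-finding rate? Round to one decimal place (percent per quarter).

From u* = s/(s+f): f = s·(1−u)/u.
f = 0.9 × (1 − 0.0211) / 0.0211 = 0.8810 / 0.0211 ≈ 41.8% per quarter.

Job-finding rate ≈ 41.8% per quarter.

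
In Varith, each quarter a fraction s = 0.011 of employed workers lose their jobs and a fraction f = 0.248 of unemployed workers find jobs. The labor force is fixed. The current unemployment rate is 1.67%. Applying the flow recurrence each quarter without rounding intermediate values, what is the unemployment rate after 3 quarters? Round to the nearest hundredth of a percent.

Unemployment rate after three quarters ≈ 3.20%.

With a fixed labor force, u_{t+1} = u_t + s·(1−u_t) − f·u_t = u_t·(1−s−f) + s.
Here 1−s−f = 0.741 and s = 0.011.
u_1 = 0.016700 × 0.741 + 0.011 = 0.023375.
u_2 = 0.023375 × 0.741 + 0.011 = 0.028321.
u_3 = 0.028321 × 0.741 + 0.011 = 0.031986.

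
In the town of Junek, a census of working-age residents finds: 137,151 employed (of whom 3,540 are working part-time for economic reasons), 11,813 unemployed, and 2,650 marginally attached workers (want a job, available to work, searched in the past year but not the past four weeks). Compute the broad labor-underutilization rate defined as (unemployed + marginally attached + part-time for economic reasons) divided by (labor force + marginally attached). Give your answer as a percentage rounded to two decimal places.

Broad underutilization rate ≈ 11.87%.

Labor force = 137,151 + 11,813 = 148,964.
Numerator = 11,813 + 2,650 + 3,540 = 18,003.
Denominator = 148,964 + 2,650 = 151,614.
Broad rate = 18,003 / 151,614 = 11.87%.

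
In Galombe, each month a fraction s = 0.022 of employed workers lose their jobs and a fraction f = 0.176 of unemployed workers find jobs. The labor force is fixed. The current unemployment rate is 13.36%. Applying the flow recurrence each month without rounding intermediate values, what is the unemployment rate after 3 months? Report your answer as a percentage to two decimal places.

With a fixed labor force, u_{t+1} = u_t + s·(1−u_t) − f·u_t = u_t·(1−s−f) + s.
Here 1−s−f = 0.802 and s = 0.022.
u_1 = 0.133600 × 0.802 + 0.022 = 0.129147.
u_2 = 0.129147 × 0.802 + 0.022 = 0.125576.
u_3 = 0.125576 × 0.802 + 0.022 = 0.122712.

Unemployment rate after three months ≈ 12.27%.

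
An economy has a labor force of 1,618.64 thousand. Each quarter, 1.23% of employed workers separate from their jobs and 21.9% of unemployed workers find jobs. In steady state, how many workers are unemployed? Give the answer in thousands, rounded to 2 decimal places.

About 86.08 thousand are unemployed in steady state.

Steady-state unemployment rate u* = s/(s+f) = 1.23/(1.23+21.9) = 0.053178.
Unemployed = u* × labor force = 0.053178 × 1,618.64 ≈ 86.08 thousand.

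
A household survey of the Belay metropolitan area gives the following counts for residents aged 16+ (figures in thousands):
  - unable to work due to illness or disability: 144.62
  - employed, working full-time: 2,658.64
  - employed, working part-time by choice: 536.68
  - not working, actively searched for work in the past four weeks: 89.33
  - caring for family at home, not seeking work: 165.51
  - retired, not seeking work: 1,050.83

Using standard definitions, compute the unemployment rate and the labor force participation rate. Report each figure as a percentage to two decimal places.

Employed = 2,658.64 + 536.68 = 3,195.32 thousand.
Unemployed = 89.33 thousand.
Labor force = 3,195.32 + 89.33 = 3,284.65 thousand.
Not in labor force = 144.62 + 165.51 + 1,050.83 = 1,360.96 thousand (those not working and not actively searching are outside the labor force).
Civilian working-age population = 3,284.65 + 1,360.96 = 4,645.61 thousand.
Unemployment rate = 89.33 / 3,284.65 = 2.72%.
Labor force participation rate = 3,284.65 / 4,645.61 = 70.70%.

Unemployment rate ≈ 2.72%; labor force participation rate ≈ 70.70%.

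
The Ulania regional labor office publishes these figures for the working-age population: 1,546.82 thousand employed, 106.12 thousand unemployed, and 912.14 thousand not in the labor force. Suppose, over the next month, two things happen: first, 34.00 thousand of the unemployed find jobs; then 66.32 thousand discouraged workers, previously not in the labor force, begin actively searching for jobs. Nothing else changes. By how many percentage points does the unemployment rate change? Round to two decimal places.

The unemployment rate changes by +1.63 percentage points.

Initially, labor force = 1,546.82 + 106.12 = 1,652.94 thousand, so u = 106.12/1,652.94 = 6.42%.
After the first change, unemployed falls and employed rises by 34.00; labor force unchanged → E = 1,580.82, U = 72.12, labor force = 1,652.94 thousand.
After the second change, unemployed and labor force both rise by 66.32 → E = 1,580.82, U = 138.44, labor force = 1,719.26 thousand.
New unemployment rate = 138.44 / 1,719.26 = 8.05%.
Change = 8.05% − 6.42% = +1.63 percentage points.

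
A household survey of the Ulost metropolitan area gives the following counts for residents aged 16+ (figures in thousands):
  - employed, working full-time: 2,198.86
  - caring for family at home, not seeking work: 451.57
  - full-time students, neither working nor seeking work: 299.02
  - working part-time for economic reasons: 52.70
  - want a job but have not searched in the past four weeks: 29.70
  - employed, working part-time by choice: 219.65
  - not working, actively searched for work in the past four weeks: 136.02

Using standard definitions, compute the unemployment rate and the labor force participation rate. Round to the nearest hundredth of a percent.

Employed = 2,198.86 + 52.70 + 219.65 = 2,471.21 thousand (anyone who worked, including part-time for economic reasons, counts as employed).
Unemployed = 136.02 thousand.
Labor force = 2,471.21 + 136.02 = 2,607.23 thousand.
Not in labor force = 451.57 + 299.02 + 29.70 = 780.29 thousand (those not working and not actively searching are outside the labor force — including those who want a job but have given up searching).
Civilian working-age population = 2,607.23 + 780.29 = 3,387.52 thousand.
Unemployment rate = 136.02 / 2,607.23 = 5.22%.
Labor force participation rate = 2,607.23 / 3,387.52 = 76.97%.

Unemployment rate ≈ 5.22%; labor force participation rate ≈ 76.97%.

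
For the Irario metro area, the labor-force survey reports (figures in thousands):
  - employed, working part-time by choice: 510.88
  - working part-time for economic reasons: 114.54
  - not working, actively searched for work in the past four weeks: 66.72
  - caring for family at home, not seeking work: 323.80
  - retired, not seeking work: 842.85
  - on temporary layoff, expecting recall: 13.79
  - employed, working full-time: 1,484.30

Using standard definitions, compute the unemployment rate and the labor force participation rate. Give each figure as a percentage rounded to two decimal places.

Unemployment rate ≈ 3.68%; labor force participation rate ≈ 65.25%.

Employed = 510.88 + 114.54 + 1,484.30 = 2,109.72 thousand (anyone who worked, including part-time for economic reasons, counts as employed).
Unemployed = 66.72 + 13.79 = 80.51 thousand (jobless and actively searching, or on temporary layoff).
Labor force = 2,109.72 + 80.51 = 2,190.23 thousand.
Not in labor force = 323.80 + 842.85 = 1,166.65 thousand (those not working and not actively searching are outside the labor force).
Civilian working-age population = 2,190.23 + 1,166.65 = 3,356.88 thousand.
Unemployment rate = 80.51 / 2,190.23 = 3.68%.
Labor force participation rate = 2,190.23 / 3,356.88 = 65.25%.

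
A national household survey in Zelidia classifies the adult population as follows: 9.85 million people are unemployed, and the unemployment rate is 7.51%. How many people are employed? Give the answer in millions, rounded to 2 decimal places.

Labor force = U / u = 9.85 / 0.0751 ≈ 131.16 million.
Employed = labor force − unemployed = 131.16 − 9.85 = 121.31 million.

About 121.31 million are employed.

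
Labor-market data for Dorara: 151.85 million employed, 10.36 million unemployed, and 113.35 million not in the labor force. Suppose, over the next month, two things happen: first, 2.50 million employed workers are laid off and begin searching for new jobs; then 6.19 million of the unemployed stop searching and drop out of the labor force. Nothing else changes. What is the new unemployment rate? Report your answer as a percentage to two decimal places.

Initially, labor force = 151.85 + 10.36 = 162.21 million, so u = 10.36/162.21 = 6.39%.
After the first change, employed falls and unemployed rises by 2.50; labor force unchanged → E = 149.35, U = 12.86, labor force = 162.21 million.
After the second change, unemployed and labor force both fall by 6.19 → E = 149.35, U = 6.67, labor force = 156.02 million.
New unemployment rate = 6.67 / 156.02 = 4.28%.

New unemployment rate ≈ 4.28%.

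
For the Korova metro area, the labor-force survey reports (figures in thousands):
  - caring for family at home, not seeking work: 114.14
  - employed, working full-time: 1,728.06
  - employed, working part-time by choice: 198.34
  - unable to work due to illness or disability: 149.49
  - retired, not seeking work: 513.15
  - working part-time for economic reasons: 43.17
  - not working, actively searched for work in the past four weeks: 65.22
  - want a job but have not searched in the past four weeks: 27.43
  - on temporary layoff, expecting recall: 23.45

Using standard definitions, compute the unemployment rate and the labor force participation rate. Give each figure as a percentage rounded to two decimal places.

Employed = 1,728.06 + 198.34 + 43.17 = 1,969.57 thousand (anyone who worked, including part-time for economic reasons, counts as employed).
Unemployed = 65.22 + 23.45 = 88.67 thousand (jobless and actively searching, or on temporary layoff).
Labor force = 1,969.57 + 88.67 = 2,058.24 thousand.
Not in labor force = 114.14 + 149.49 + 513.15 + 27.43 = 804.21 thousand (those not working and not actively searching are outside the labor force — including those who want a job but have given up searching).
Civilian working-age population = 2,058.24 + 804.21 = 2,862.45 thousand.
Unemployment rate = 88.67 / 2,058.24 = 4.31%.
Labor force participation rate = 2,058.24 / 2,862.45 = 71.90%.

Unemployment rate ≈ 4.31%; labor force participation rate ≈ 71.90%.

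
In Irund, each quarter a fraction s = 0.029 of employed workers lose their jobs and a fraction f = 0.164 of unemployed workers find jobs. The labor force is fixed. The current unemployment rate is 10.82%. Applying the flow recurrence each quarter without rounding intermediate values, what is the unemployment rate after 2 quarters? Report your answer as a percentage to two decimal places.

With a fixed labor force, u_{t+1} = u_t + s·(1−u_t) − f·u_t = u_t·(1−s−f) + s.
Here 1−s−f = 0.807 and s = 0.029.
u_1 = 0.108200 × 0.807 + 0.029 = 0.116317.
u_2 = 0.116317 × 0.807 + 0.029 = 0.122868.

Unemployment rate after two quarters ≈ 12.29%.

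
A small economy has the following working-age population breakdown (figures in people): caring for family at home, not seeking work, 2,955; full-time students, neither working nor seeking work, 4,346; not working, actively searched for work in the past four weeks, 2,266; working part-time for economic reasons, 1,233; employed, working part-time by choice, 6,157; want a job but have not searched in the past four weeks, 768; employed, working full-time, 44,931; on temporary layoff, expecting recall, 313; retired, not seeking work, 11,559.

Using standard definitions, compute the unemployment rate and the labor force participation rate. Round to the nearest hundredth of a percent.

Unemployment rate ≈ 4.70%; labor force participation rate ≈ 73.66%.

Employed = 1,233 + 6,157 + 44,931 = 52,321 (anyone who worked, including part-time for economic reasons, counts as employed).
Unemployed = 2,266 + 313 = 2,579 (jobless and actively searching, or on temporary layoff).
Labor force = 52,321 + 2,579 = 54,900.
Not in labor force = 2,955 + 4,346 + 768 + 11,559 = 19,628 (those not working and not actively searching are outside the labor force — including those who want a job but have given up searching).
Civilian working-age population = 54,900 + 19,628 = 74,528.
Unemployment rate = 2,579 / 54,900 = 4.70%.
Labor force participation rate = 54,900 / 74,528 = 73.66%.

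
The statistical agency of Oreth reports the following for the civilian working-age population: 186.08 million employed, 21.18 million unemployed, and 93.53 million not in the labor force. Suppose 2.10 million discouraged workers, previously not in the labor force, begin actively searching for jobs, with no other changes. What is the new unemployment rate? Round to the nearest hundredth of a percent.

New unemployment rate ≈ 11.12%.

Initially, labor force = 186.08 + 21.18 = 207.26 million, so u = 21.18/207.26 = 10.22%.
After the change, unemployed and labor force both rise by 2.10 → E = 186.08, U = 23.28, labor force = 209.36 million.
New unemployment rate = 23.28 / 209.36 = 11.12%.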